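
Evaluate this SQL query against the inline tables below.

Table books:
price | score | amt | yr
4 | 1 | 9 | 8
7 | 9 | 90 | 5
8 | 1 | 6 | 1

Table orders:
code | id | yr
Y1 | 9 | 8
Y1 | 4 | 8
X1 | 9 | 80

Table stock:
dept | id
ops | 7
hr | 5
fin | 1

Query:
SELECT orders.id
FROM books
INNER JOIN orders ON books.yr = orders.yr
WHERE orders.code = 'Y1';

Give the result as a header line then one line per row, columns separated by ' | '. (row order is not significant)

== RESULT ==
orders.id
9
4

Derivation:
After JOIN orders (2 rows):
books.price | books.score | books.amt | books.yr | orders.code | orders.id | orders.yr
4 | 1 | 9 | 8 | Y1 | 9 | 8
4 | 1 | 9 | 8 | Y1 | 4 | 8
After WHERE (2 rows):
books.price | books.score | books.amt | books.yr | orders.code | orders.id | orders.yr
4 | 1 | 9 | 8 | Y1 | 9 | 8
4 | 1 | 9 | 8 | Y1 | 4 | 8
After SELECT (2 rows):
orders.id
9
4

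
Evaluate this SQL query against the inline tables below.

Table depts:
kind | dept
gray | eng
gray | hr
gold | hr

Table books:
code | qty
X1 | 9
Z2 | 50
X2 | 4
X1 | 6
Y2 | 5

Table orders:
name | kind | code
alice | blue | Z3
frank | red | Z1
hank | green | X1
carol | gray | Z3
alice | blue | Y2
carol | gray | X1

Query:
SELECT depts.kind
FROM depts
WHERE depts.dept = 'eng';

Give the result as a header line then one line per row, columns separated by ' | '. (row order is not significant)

After WHERE (1 rows):
depts.kind | depts.dept
gray | eng
After SELECT (1 rows):
depts.kind
gray

== RESULT ==
depts.kind
gray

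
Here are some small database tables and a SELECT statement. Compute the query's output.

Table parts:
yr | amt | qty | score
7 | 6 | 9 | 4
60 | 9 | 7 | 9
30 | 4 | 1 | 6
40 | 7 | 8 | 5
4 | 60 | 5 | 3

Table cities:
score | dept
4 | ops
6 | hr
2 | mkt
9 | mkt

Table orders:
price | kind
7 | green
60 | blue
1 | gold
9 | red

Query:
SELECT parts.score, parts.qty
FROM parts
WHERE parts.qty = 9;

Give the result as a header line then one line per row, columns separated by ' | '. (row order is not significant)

After WHERE (1 rows):
parts.yr | parts.amt | parts.qty | parts.score
7 | 6 | 9 | 4
After SELECT (1 rows):
parts.score | parts.qty
4 | 9

== RESULT ==
parts.score | parts.qty
4 | 9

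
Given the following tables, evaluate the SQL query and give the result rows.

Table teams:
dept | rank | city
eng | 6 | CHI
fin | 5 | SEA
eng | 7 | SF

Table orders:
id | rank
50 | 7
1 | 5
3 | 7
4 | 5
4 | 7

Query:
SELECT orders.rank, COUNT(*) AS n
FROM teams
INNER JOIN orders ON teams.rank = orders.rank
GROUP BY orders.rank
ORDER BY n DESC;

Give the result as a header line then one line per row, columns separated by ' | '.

== RESULT ==
orders.rank | n
7 | 3
5 | 2

Derivation:
After JOIN orders (5 rows):
teams.dept | teams.rank | teams.city | orders.id | orders.rank
fin | 5 | SEA | 1 | 5
fin | 5 | SEA | 4 | 5
eng | 7 | SF | 50 | 7
eng | 7 | SF | 3 | 7
eng | 7 | SF | 4 | 7
After GROUP BY (2 rows):
orders.rank | n
5 | 2
7 | 3
After ORDER BY (2 rows):
orders.rank | n
7 | 3
5 | 2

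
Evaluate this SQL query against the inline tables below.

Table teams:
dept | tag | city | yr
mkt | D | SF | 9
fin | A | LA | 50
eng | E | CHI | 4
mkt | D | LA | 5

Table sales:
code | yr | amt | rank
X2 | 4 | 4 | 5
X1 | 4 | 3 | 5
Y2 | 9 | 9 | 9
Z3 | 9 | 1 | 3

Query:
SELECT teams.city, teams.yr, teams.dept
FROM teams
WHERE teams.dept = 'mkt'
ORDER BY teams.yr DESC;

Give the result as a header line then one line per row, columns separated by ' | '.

After WHERE (2 rows):
teams.dept | teams.tag | teams.city | teams.yr
mkt | D | SF | 9
mkt | D | LA | 5
After SELECT (2 rows):
teams.city | teams.yr | teams.dept
SF | 9 | mkt
LA | 5 | mkt
After ORDER BY (2 rows):
teams.city | teams.yr | teams.dept
SF | 9 | mkt
LA | 5 | mkt

== RESULT ==
teams.city | teams.yr | teams.dept
SF | 9 | mkt
LA | 5 | mkt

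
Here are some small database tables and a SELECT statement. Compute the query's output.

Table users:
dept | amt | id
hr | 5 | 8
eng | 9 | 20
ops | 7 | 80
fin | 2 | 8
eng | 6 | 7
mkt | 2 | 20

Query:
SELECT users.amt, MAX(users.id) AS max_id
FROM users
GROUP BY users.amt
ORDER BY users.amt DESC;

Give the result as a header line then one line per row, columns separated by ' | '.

After GROUP BY (5 rows):
users.amt | max_id
5 | 8
9 | 20
7 | 80
2 | 20
6 | 7
After ORDER BY (5 rows):
users.amt | max_id
9 | 20
7 | 80
6 | 7
5 | 8
2 | 20

== RESULT ==
users.amt | max_id
9 | 20
7 | 80
6 | 7
5 | 8
2 | 20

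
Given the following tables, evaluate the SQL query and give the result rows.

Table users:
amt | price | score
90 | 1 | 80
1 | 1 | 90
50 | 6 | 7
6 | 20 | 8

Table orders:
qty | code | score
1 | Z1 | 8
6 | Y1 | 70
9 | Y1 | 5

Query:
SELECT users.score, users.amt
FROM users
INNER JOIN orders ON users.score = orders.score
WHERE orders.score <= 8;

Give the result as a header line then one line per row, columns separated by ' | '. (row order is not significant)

== RESULT ==
users.score | users.amt
8 | 6

Derivation:
After JOIN orders (1 rows):
users.amt | users.price | users.score | orders.qty | orders.code | orders.score
6 | 20 | 8 | 1 | Z1 | 8
After WHERE (1 rows):
users.amt | users.price | users.score | orders.qty | orders.code | orders.score
6 | 20 | 8 | 1 | Z1 | 8
After SELECT (1 rows):
users.score | users.amt
8 | 6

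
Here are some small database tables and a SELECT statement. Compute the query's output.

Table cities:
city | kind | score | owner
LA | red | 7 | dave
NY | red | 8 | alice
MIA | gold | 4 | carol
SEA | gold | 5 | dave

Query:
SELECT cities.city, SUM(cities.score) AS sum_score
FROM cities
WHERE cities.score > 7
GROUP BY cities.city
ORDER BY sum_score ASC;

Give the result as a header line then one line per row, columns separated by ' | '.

After WHERE (1 rows):
cities.city | cities.kind | cities.score | cities.owner
NY | red | 8 | alice
After GROUP BY (1 rows):
cities.city | sum_score
NY | 8
After ORDER BY (1 rows):
cities.city | sum_score
NY | 8

== RESULT ==
cities.city | sum_score
NY | 8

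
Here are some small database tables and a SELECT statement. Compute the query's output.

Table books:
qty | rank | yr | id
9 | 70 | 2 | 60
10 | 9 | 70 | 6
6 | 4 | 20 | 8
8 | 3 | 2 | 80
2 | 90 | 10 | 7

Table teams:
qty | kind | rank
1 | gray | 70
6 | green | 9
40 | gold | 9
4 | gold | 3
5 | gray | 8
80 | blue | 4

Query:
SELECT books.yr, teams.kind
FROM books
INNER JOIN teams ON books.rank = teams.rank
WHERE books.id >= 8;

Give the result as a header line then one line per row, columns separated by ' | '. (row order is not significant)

After JOIN teams (5 rows):
books.qty | books.rank | books.yr | books.id | teams.qty | teams.kind | teams.rank
9 | 70 | 2 | 60 | 1 | gray | 70
10 | 9 | 70 | 6 | 6 | green | 9
10 | 9 | 70 | 6 | 40 | gold | 9
6 | 4 | 20 | 8 | 80 | blue | 4
8 | 3 | 2 | 80 | 4 | gold | 3
After WHERE (3 rows):
books.qty | books.rank | books.yr | books.id | teams.qty | teams.kind | teams.rank
9 | 70 | 2 | 60 | 1 | gray | 70
6 | 4 | 20 | 8 | 80 | blue | 4
8 | 3 | 2 | 80 | 4 | gold | 3
After SELECT (3 rows):
books.yr | teams.kind
2 | gray
20 | blue
2 | gold

== RESULT ==
books.yr | teams.kind
2 | gray
20 | blue
2 | gold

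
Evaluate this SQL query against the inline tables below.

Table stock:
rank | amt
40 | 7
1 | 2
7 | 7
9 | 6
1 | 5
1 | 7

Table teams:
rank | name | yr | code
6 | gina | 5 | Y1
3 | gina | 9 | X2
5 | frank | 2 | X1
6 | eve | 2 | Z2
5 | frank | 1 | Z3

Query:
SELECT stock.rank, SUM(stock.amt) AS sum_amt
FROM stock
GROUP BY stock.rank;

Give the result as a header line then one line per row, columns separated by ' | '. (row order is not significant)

== RESULT ==
stock.rank | sum_amt
40 | 7
1 | 14
7 | 7
9 | 6

Derivation:
After GROUP BY (4 rows):
stock.rank | sum_amt
40 | 7
1 | 14
7 | 7
9 | 6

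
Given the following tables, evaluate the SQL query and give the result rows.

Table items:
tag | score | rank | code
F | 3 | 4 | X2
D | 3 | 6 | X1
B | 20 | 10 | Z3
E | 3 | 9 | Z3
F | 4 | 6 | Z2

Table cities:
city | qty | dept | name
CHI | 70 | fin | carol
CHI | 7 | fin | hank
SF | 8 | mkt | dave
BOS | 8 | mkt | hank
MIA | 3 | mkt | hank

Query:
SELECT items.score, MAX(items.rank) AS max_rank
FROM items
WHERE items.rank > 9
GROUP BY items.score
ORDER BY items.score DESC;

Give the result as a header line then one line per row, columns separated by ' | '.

After WHERE (1 rows):
items.tag | items.score | items.rank | items.code
B | 20 | 10 | Z3
After GROUP BY (1 rows):
items.score | max_rank
20 | 10
After ORDER BY (1 rows):
items.score | max_rank
20 | 10

== RESULT ==
items.score | max_rank
20 | 10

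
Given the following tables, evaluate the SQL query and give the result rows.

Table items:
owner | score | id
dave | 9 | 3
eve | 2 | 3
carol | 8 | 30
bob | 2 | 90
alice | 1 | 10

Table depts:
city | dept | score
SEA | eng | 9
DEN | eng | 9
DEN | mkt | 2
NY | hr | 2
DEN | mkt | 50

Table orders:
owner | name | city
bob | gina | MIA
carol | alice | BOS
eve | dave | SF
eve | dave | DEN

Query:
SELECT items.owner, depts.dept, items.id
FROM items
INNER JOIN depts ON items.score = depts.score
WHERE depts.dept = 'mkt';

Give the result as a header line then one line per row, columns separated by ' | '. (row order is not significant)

== RESULT ==
items.owner | depts.dept | items.id
eve | mkt | 3
bob | mkt | 90

Derivation:
After JOIN depts (6 rows):
items.owner | items.score | items.id | depts.city | depts.dept | depts.score
dave | 9 | 3 | SEA | eng | 9
dave | 9 | 3 | DEN | eng | 9
eve | 2 | 3 | DEN | mkt | 2
eve | 2 | 3 | NY | hr | 2
bob | 2 | 90 | DEN | mkt | 2
bob | 2 | 90 | NY | hr | 2
After WHERE (2 rows):
items.owner | items.score | items.id | depts.city | depts.dept | depts.score
eve | 2 | 3 | DEN | mkt | 2
bob | 2 | 90 | DEN | mkt | 2
After SELECT (2 rows):
items.owner | depts.dept | items.id
eve | mkt | 3
bob | mkt | 90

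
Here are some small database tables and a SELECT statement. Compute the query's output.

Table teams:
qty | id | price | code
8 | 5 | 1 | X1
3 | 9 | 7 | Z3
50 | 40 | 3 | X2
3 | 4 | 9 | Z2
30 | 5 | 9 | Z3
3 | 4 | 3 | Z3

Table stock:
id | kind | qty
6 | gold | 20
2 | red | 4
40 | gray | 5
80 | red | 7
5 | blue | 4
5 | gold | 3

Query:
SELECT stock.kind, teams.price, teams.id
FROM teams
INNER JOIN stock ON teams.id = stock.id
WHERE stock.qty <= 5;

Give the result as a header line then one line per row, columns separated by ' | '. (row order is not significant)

After JOIN stock (5 rows):
teams.qty | teams.id | teams.price | teams.code | stock.id | stock.kind | stock.qty
8 | 5 | 1 | X1 | 5 | blue | 4
8 | 5 | 1 | X1 | 5 | gold | 3
50 | 40 | 3 | X2 | 40 | gray | 5
30 | 5 | 9 | Z3 | 5 | blue | 4
30 | 5 | 9 | Z3 | 5 | gold | 3
After WHERE (5 rows):
teams.qty | teams.id | teams.price | teams.code | stock.id | stock.kind | stock.qty
8 | 5 | 1 | X1 | 5 | blue | 4
8 | 5 | 1 | X1 | 5 | gold | 3
50 | 40 | 3 | X2 | 40 | gray | 5
30 | 5 | 9 | Z3 | 5 | blue | 4
30 | 5 | 9 | Z3 | 5 | gold | 3
After SELECT (5 rows):
stock.kind | teams.price | teams.id
blue | 1 | 5
gold | 1 | 5
gray | 3 | 40
blue | 9 | 5
gold | 9 | 5

== RESULT ==
stock.kind | teams.price | teams.id
blue | 1 | 5
gold | 1 | 5
gray | 3 | 40
blue | 9 | 5
gold | 9 | 5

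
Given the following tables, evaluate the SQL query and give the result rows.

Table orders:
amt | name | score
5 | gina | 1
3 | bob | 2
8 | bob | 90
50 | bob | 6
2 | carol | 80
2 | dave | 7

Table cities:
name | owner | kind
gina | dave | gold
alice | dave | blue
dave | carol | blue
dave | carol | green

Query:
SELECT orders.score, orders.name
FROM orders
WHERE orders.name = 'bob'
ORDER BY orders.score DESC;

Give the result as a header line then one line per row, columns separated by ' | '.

== RESULT ==
orders.score | orders.name
90 | bob
6 | bob
2 | bob

Derivation:
After WHERE (3 rows):
orders.amt | orders.name | orders.score
3 | bob | 2
8 | bob | 90
50 | bob | 6
After SELECT (3 rows):
orders.score | orders.name
2 | bob
90 | bob
6 | bob
After ORDER BY (3 rows):
orders.score | orders.name
90 | bob
6 | bob
2 | bob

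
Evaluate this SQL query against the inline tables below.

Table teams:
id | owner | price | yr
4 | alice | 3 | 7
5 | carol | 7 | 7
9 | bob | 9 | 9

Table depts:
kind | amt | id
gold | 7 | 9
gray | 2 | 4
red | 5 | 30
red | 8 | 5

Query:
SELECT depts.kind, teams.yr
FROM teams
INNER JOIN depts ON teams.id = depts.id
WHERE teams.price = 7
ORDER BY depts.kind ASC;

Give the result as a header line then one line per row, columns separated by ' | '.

== RESULT ==
depts.kind | teams.yr
red | 7

Derivation:
After JOIN depts (3 rows):
teams.id | teams.owner | teams.price | teams.yr | depts.kind | depts.amt | depts.id
4 | alice | 3 | 7 | gray | 2 | 4
5 | carol | 7 | 7 | red | 8 | 5
9 | bob | 9 | 9 | gold | 7 | 9
After WHERE (1 rows):
teams.id | teams.owner | teams.price | teams.yr | depts.kind | depts.amt | depts.id
5 | carol | 7 | 7 | red | 8 | 5
After SELECT (1 rows):
depts.kind | teams.yr
red | 7
After ORDER BY (1 rows):
depts.kind | teams.yr
red | 7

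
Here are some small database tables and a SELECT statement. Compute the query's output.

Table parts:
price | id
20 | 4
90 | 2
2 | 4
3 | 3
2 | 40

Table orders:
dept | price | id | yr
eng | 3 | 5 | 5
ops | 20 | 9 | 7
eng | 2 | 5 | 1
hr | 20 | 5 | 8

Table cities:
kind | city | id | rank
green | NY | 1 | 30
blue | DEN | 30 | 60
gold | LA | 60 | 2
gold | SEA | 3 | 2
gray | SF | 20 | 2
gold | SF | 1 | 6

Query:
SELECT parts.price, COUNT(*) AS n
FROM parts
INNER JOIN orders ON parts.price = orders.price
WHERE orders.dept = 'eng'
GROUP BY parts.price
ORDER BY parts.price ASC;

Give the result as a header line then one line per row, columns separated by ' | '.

After JOIN orders (5 rows):
parts.price | parts.id | orders.dept | orders.price | orders.id | orders.yr
20 | 4 | ops | 20 | 9 | 7
20 | 4 | hr | 20 | 5 | 8
2 | 4 | eng | 2 | 5 | 1
3 | 3 | eng | 3 | 5 | 5
2 | 40 | eng | 2 | 5 | 1
After WHERE (3 rows):
parts.price | parts.id | orders.dept | orders.price | orders.id | orders.yr
2 | 4 | eng | 2 | 5 | 1
3 | 3 | eng | 3 | 5 | 5
2 | 40 | eng | 2 | 5 | 1
After GROUP BY (2 rows):
parts.price | n
2 | 2
3 | 1
After ORDER BY (2 rows):
parts.price | n
2 | 2
3 | 1

== RESULT ==
parts.price | n
2 | 2
3 | 1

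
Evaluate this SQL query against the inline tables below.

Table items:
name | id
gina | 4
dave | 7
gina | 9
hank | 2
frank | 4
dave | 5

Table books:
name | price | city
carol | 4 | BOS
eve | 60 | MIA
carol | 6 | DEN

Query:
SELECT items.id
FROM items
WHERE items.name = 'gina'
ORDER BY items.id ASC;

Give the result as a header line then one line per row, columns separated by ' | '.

After WHERE (2 rows):
items.name | items.id
gina | 4
gina | 9
After SELECT (2 rows):
items.id
4
9
After ORDER BY (2 rows):
items.id
4
9

== RESULT ==
items.id
4
9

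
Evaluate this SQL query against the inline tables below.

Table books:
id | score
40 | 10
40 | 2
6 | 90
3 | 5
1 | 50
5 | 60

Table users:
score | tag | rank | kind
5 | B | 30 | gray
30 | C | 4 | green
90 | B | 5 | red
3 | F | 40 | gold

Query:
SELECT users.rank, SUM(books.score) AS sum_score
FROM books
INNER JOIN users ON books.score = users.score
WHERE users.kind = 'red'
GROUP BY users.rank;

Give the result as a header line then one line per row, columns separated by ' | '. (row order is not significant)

After JOIN users (2 rows):
books.id | books.score | users.score | users.tag | users.rank | users.kind
6 | 90 | 90 | B | 5 | red
3 | 5 | 5 | B | 30 | gray
After WHERE (1 rows):
books.id | books.score | users.score | users.tag | users.rank | users.kind
6 | 90 | 90 | B | 5 | red
After GROUP BY (1 rows):
users.rank | sum_score
5 | 90

== RESULT ==
users.rank | sum_score
5 | 90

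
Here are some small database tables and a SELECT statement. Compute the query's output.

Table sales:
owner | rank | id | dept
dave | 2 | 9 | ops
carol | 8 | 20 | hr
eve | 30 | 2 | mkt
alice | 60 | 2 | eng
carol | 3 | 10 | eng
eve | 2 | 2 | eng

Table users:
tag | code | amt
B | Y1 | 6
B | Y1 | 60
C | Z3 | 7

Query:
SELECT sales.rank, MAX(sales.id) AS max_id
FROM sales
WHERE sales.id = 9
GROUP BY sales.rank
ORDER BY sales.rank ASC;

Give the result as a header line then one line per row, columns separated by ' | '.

== RESULT ==
sales.rank | max_id
2 | 9

Derivation:
After WHERE (1 rows):
sales.owner | sales.rank | sales.id | sales.dept
dave | 2 | 9 | ops
After GROUP BY (1 rows):
sales.rank | max_id
2 | 9
After ORDER BY (1 rows):
sales.rank | max_id
2 | 9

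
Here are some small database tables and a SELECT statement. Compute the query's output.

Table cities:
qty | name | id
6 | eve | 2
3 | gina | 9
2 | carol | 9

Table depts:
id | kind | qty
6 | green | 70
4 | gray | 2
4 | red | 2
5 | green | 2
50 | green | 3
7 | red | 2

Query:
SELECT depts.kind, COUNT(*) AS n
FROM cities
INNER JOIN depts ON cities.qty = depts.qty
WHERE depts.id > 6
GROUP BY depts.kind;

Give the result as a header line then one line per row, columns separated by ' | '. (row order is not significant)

== RESULT ==
depts.kind | n
green | 1
red | 1

Derivation:
After JOIN depts (5 rows):
cities.qty | cities.name | cities.id | depts.id | depts.kind | depts.qty
3 | gina | 9 | 50 | green | 3
2 | carol | 9 | 4 | gray | 2
2 | carol | 9 | 4 | red | 2
2 | carol | 9 | 5 | green | 2
2 | carol | 9 | 7 | red | 2
After WHERE (2 rows):
cities.qty | cities.name | cities.id | depts.id | depts.kind | depts.qty
3 | gina | 9 | 50 | green | 3
2 | carol | 9 | 7 | red | 2
After GROUP BY (2 rows):
depts.kind | n
green | 1
red | 1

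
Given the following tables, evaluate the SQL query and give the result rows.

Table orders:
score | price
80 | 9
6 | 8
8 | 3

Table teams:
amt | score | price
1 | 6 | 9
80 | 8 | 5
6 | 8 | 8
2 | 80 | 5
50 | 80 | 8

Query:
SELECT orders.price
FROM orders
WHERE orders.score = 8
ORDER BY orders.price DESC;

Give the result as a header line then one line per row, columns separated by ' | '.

After WHERE (1 rows):
orders.score | orders.price
8 | 3
After SELECT (1 rows):
orders.price
3
After ORDER BY (1 rows):
orders.price
3

== RESULT ==
orders.price
3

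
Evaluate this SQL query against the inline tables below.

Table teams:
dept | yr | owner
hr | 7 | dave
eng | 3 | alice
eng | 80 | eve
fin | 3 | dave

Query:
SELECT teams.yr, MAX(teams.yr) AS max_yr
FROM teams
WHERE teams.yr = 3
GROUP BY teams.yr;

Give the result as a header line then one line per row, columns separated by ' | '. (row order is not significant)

After WHERE (2 rows):
teams.dept | teams.yr | teams.owner
eng | 3 | alice
fin | 3 | dave
After GROUP BY (1 rows):
teams.yr | max_yr
3 | 3

== RESULT ==
teams.yr | max_yr
3 | 3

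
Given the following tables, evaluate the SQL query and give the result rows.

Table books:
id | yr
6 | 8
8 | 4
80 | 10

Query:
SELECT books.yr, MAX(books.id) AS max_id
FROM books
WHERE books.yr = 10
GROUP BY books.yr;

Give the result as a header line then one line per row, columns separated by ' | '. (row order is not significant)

== RESULT ==
books.yr | max_id
10 | 80

Derivation:
After WHERE (1 rows):
books.id | books.yr
80 | 10
After GROUP BY (1 rows):
books.yr | max_id
10 | 80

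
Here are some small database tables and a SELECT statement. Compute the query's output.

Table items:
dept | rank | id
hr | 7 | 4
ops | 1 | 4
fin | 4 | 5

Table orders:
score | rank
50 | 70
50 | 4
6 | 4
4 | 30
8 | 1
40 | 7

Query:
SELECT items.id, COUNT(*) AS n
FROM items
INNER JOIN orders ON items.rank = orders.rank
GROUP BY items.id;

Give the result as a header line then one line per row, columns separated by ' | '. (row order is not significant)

== RESULT ==
items.id | n
4 | 2
5 | 2

Derivation:
After JOIN orders (4 rows):
items.dept | items.rank | items.id | orders.score | orders.rank
hr | 7 | 4 | 40 | 7
ops | 1 | 4 | 8 | 1
fin | 4 | 5 | 50 | 4
fin | 4 | 5 | 6 | 4
After GROUP BY (2 rows):
items.id | n
4 | 2
5 | 2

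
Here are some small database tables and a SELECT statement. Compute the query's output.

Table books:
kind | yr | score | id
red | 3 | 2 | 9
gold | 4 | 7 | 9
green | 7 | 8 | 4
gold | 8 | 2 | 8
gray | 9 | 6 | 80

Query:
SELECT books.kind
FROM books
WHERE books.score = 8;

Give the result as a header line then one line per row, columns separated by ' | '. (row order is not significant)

After WHERE (1 rows):
books.kind | books.yr | books.score | books.id
green | 7 | 8 | 4
After SELECT (1 rows):
books.kind
green

== RESULT ==
books.kind
green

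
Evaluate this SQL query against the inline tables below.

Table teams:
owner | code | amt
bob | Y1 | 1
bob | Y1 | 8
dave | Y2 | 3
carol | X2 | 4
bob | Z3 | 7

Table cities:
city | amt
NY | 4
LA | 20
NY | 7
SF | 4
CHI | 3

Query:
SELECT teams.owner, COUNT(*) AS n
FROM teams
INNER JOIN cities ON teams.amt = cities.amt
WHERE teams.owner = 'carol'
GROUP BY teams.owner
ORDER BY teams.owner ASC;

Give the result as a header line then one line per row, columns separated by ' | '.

== RESULT ==
teams.owner | n
carol | 2

Derivation:
After JOIN cities (4 rows):
teams.owner | teams.code | teams.amt | cities.city | cities.amt
dave | Y2 | 3 | CHI | 3
carol | X2 | 4 | NY | 4
carol | X2 | 4 | SF | 4
bob | Z3 | 7 | NY | 7
After WHERE (2 rows):
teams.owner | teams.code | teams.amt | cities.city | cities.amt
carol | X2 | 4 | NY | 4
carol | X2 | 4 | SF | 4
After GROUP BY (1 rows):
teams.owner | n
carol | 2
After ORDER BY (1 rows):
teams.owner | n
carol | 2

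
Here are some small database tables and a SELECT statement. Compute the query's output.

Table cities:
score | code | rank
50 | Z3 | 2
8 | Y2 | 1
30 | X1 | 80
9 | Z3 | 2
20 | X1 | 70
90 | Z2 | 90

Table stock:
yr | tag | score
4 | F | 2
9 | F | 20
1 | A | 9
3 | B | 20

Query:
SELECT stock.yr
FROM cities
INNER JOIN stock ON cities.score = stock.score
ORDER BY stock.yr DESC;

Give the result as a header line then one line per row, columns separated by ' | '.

After JOIN stock (3 rows):
cities.score | cities.code | cities.rank | stock.yr | stock.tag | stock.score
9 | Z3 | 2 | 1 | A | 9
20 | X1 | 70 | 9 | F | 20
20 | X1 | 70 | 3 | B | 20
After SELECT (3 rows):
stock.yr
1
9
3
After ORDER BY (3 rows):
stock.yr
9
3
1

== RESULT ==
stock.yr
9
3
1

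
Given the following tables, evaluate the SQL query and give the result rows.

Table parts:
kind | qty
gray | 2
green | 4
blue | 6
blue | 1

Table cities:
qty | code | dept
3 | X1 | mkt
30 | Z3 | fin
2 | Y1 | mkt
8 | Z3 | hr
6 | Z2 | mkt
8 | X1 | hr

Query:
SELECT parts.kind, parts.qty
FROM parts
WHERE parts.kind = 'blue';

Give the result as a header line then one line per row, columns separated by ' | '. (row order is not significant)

After WHERE (2 rows):
parts.kind | parts.qty
blue | 6
blue | 1
After SELECT (2 rows):
parts.kind | parts.qty
blue | 6
blue | 1

== RESULT ==
parts.kind | parts.qty
blue | 6
blue | 1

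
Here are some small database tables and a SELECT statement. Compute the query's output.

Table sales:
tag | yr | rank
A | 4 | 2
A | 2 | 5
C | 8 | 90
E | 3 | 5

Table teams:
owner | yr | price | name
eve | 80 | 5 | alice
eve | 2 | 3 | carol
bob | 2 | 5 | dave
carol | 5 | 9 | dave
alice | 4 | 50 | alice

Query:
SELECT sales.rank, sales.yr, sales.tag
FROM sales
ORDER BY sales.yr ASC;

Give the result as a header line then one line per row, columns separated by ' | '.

== RESULT ==
sales.rank | sales.yr | sales.tag
5 | 2 | A
5 | 3 | E
2 | 4 | A
90 | 8 | C

Derivation:
After SELECT (4 rows):
sales.rank | sales.yr | sales.tag
2 | 4 | A
5 | 2 | A
90 | 8 | C
5 | 3 | E
After ORDER BY (4 rows):
sales.rank | sales.yr | sales.tag
5 | 2 | A
5 | 3 | E
2 | 4 | A
90 | 8 | C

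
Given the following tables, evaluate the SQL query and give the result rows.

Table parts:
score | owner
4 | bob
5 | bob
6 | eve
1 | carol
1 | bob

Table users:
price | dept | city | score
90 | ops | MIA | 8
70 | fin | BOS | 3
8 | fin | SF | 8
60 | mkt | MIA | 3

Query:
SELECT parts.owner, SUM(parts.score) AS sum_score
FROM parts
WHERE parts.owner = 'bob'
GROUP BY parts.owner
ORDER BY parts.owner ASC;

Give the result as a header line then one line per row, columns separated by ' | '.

After WHERE (3 rows):
parts.score | parts.owner
4 | bob
5 | bob
1 | bob
After GROUP BY (1 rows):
parts.owner | sum_score
bob | 10
After ORDER BY (1 rows):
parts.owner | sum_score
bob | 10

== RESULT ==
parts.owner | sum_score
bob | 10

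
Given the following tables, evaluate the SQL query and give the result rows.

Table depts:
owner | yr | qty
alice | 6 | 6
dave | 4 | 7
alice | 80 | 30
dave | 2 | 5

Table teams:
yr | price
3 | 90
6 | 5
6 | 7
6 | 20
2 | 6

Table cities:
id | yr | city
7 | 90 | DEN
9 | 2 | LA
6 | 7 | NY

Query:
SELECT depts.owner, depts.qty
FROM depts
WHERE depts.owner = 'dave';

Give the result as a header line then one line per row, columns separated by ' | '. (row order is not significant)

== RESULT ==
depts.owner | depts.qty
dave | 7
dave | 5

Derivation:
After WHERE (2 rows):
depts.owner | depts.yr | depts.qty
dave | 4 | 7
dave | 2 | 5
After SELECT (2 rows):
depts.owner | depts.qty
dave | 7
dave | 5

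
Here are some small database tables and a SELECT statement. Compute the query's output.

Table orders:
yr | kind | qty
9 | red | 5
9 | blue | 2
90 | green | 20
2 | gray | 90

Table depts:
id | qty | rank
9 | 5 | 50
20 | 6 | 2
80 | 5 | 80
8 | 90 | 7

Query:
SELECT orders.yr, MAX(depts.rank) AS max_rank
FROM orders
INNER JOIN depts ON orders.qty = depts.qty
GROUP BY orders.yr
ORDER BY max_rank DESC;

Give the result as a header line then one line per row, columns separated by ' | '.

After JOIN depts (3 rows):
orders.yr | orders.kind | orders.qty | depts.id | depts.qty | depts.rank
9 | red | 5 | 9 | 5 | 50
9 | red | 5 | 80 | 5 | 80
2 | gray | 90 | 8 | 90 | 7
After GROUP BY (2 rows):
orders.yr | max_rank
9 | 80
2 | 7
After ORDER BY (2 rows):
orders.yr | max_rank
9 | 80
2 | 7

== RESULT ==
orders.yr | max_rank
9 | 80
2 | 7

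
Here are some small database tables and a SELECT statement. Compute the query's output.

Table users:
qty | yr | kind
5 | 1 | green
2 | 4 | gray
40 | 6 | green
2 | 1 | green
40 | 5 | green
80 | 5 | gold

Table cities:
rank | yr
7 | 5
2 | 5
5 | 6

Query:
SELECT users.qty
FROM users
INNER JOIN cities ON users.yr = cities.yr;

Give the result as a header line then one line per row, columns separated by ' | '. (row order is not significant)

After JOIN cities (5 rows):
users.qty | users.yr | users.kind | cities.rank | cities.yr
40 | 6 | green | 5 | 6
40 | 5 | green | 7 | 5
40 | 5 | green | 2 | 5
80 | 5 | gold | 7 | 5
80 | 5 | gold | 2 | 5
After SELECT (5 rows):
users.qty
40
40
40
80
80

== RESULT ==
users.qty
40
40
40
80
80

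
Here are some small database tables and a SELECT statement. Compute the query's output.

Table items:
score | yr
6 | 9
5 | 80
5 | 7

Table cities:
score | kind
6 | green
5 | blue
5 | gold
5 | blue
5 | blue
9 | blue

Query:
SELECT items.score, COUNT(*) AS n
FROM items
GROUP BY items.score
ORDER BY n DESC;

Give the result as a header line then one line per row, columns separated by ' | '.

After GROUP BY (2 rows):
items.score | n
6 | 1
5 | 2
After ORDER BY (2 rows):
items.score | n
5 | 2
6 | 1

== RESULT ==
items.score | n
5 | 2
6 | 1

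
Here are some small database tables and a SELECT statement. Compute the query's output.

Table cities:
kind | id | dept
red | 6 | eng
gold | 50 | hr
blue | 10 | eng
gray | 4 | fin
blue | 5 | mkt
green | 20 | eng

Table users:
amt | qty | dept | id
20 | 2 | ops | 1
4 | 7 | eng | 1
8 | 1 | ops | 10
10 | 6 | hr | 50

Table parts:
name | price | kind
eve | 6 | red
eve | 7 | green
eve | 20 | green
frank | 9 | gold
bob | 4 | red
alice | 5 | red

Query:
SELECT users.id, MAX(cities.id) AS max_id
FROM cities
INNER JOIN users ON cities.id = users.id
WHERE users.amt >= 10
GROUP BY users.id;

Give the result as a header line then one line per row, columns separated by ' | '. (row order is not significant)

== RESULT ==
users.id | max_id
50 | 50

Derivation:
After JOIN users (2 rows):
cities.kind | cities.id | cities.dept | users.amt | users.qty | users.dept | users.id
gold | 50 | hr | 10 | 6 | hr | 50
blue | 10 | eng | 8 | 1 | ops | 10
After WHERE (1 rows):
cities.kind | cities.id | cities.dept | users.amt | users.qty | users.dept | users.id
gold | 50 | hr | 10 | 6 | hr | 50
After GROUP BY (1 rows):
users.id | max_id
50 | 50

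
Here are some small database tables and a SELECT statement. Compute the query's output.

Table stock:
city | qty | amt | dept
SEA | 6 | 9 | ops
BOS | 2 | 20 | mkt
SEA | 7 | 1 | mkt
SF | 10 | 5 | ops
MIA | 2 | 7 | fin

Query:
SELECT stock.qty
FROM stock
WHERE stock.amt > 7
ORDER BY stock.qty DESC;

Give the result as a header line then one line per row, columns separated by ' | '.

After WHERE (2 rows):
stock.city | stock.qty | stock.amt | stock.dept
SEA | 6 | 9 | ops
BOS | 2 | 20 | mkt
After SELECT (2 rows):
stock.qty
6
2
After ORDER BY (2 rows):
stock.qty
6
2

== RESULT ==
stock.qty
6
2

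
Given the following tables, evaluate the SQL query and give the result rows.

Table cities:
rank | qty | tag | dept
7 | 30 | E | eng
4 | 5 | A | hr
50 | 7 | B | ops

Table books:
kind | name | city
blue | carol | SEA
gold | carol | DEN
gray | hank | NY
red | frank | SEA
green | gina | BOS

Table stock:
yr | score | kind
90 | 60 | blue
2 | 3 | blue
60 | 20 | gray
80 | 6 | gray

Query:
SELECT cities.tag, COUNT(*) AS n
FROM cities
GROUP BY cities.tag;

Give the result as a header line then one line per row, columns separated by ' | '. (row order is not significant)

== RESULT ==
cities.tag | n
E | 1
A | 1
B | 1

Derivation:
After GROUP BY (3 rows):
cities.tag | n
E | 1
A | 1
B | 1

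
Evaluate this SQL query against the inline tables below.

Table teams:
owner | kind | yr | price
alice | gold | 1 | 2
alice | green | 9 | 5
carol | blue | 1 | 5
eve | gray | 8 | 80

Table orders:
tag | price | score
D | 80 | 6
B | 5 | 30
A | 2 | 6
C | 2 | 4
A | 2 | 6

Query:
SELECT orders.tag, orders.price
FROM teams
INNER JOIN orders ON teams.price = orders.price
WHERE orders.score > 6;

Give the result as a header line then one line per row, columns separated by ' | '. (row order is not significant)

== RESULT ==
orders.tag | orders.price
B | 5
B | 5

Derivation:
After JOIN orders (6 rows):
teams.owner | teams.kind | teams.yr | teams.price | orders.tag | orders.price | orders.score
alice | gold | 1 | 2 | A | 2 | 6
alice | gold | 1 | 2 | C | 2 | 4
alice | gold | 1 | 2 | A | 2 | 6
alice | green | 9 | 5 | B | 5 | 30
carol | blue | 1 | 5 | B | 5 | 30
eve | gray | 8 | 80 | D | 80 | 6
After WHERE (2 rows):
teams.owner | teams.kind | teams.yr | teams.price | orders.tag | orders.price | orders.score
alice | green | 9 | 5 | B | 5 | 30
carol | blue | 1 | 5 | B | 5 | 30
After SELECT (2 rows):
orders.tag | orders.price
B | 5
B | 5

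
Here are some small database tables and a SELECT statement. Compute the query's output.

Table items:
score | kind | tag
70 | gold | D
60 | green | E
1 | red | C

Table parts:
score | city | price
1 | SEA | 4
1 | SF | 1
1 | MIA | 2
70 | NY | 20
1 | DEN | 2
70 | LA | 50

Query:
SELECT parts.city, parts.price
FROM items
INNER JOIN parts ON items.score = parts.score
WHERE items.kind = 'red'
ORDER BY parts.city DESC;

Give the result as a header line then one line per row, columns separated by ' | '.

== RESULT ==
parts.city | parts.price
SF | 1
SEA | 4
MIA | 2
DEN | 2

Derivation:
After JOIN parts (6 rows):
items.score | items.kind | items.tag | parts.score | parts.city | parts.price
70 | gold | D | 70 | NY | 20
70 | gold | D | 70 | LA | 50
1 | red | C | 1 | SEA | 4
1 | red | C | 1 | SF | 1
1 | red | C | 1 | MIA | 2
1 | red | C | 1 | DEN | 2
After WHERE (4 rows):
items.score | items.kind | items.tag | parts.score | parts.city | parts.price
1 | red | C | 1 | SEA | 4
1 | red | C | 1 | SF | 1
1 | red | C | 1 | MIA | 2
1 | red | C | 1 | DEN | 2
After SELECT (4 rows):
parts.city | parts.price
SEA | 4
SF | 1
MIA | 2
DEN | 2
After ORDER BY (4 rows):
parts.city | parts.price
SF | 1
SEA | 4
MIA | 2
DEN | 2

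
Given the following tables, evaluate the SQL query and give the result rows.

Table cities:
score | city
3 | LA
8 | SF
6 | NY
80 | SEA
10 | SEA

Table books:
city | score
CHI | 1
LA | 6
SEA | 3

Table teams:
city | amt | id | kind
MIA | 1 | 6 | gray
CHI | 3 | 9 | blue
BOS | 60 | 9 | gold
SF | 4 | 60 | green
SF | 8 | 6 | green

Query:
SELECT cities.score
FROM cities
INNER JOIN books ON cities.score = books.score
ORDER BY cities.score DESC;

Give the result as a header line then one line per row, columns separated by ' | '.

After JOIN books (2 rows):
cities.score | cities.city | books.city | books.score
3 | LA | SEA | 3
6 | NY | LA | 6
After SELECT (2 rows):
cities.score
3
6
After ORDER BY (2 rows):
cities.score
6
3

== RESULT ==
cities.score
6
3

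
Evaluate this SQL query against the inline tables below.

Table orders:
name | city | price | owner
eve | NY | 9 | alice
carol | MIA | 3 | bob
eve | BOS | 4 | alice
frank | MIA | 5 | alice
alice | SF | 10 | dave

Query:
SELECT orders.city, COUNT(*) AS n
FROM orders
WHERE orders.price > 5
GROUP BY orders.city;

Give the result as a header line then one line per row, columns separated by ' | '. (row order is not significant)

After WHERE (2 rows):
orders.name | orders.city | orders.price | orders.owner
eve | NY | 9 | alice
alice | SF | 10 | dave
After GROUP BY (2 rows):
orders.city | n
NY | 1
SF | 1

== RESULT ==
orders.city | n
NY | 1
SF | 1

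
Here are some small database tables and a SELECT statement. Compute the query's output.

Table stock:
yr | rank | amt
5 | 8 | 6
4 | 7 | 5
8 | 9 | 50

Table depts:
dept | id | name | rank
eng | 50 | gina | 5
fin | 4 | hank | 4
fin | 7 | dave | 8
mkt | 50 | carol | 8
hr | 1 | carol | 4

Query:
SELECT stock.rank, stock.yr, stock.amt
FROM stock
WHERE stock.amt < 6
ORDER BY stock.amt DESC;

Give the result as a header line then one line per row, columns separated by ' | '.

== RESULT ==
stock.rank | stock.yr | stock.amt
7 | 4 | 5

Derivation:
After WHERE (1 rows):
stock.yr | stock.rank | stock.amt
4 | 7 | 5
After SELECT (1 rows):
stock.rank | stock.yr | stock.amt
7 | 4 | 5
After ORDER BY (1 rows):
stock.rank | stock.yr | stock.amt
7 | 4 | 5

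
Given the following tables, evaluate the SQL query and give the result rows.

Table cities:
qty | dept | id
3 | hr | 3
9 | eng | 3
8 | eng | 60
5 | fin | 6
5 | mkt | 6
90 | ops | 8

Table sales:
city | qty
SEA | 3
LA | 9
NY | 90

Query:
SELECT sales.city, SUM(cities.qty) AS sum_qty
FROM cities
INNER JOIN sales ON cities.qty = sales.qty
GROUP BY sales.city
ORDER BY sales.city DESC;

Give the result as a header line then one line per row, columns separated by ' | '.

After JOIN sales (3 rows):
cities.qty | cities.dept | cities.id | sales.city | sales.qty
3 | hr | 3 | SEA | 3
9 | eng | 3 | LA | 9
90 | ops | 8 | NY | 90
After GROUP BY (3 rows):
sales.city | sum_qty
SEA | 3
LA | 9
NY | 90
After ORDER BY (3 rows):
sales.city | sum_qty
SEA | 3
NY | 90
LA | 9

== RESULT ==
sales.city | sum_qty
SEA | 3
NY | 90
LA | 9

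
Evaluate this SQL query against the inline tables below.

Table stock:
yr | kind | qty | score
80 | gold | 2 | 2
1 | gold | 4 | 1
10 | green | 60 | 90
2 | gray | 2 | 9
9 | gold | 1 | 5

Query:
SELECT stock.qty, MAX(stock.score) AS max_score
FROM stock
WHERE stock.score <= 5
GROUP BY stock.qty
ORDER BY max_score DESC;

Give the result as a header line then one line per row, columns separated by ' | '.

After WHERE (3 rows):
stock.yr | stock.kind | stock.qty | stock.score
80 | gold | 2 | 2
1 | gold | 4 | 1
9 | gold | 1 | 5
After GROUP BY (3 rows):
stock.qty | max_score
2 | 2
4 | 1
1 | 5
After ORDER BY (3 rows):
stock.qty | max_score
1 | 5
2 | 2
4 | 1

== RESULT ==
stock.qty | max_score
1 | 5
2 | 2
4 | 1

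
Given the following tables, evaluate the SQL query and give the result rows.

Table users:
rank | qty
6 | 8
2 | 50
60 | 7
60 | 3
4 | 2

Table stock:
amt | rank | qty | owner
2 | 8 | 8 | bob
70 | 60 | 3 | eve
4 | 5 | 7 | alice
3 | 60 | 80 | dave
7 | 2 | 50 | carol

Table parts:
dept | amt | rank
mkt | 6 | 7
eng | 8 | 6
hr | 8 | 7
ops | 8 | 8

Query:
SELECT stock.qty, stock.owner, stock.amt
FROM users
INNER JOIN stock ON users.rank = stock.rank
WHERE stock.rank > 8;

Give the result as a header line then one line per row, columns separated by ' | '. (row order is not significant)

After JOIN stock (5 rows):
users.rank | users.qty | stock.amt | stock.rank | stock.qty | stock.owner
2 | 50 | 7 | 2 | 50 | carol
60 | 7 | 70 | 60 | 3 | eve
60 | 7 | 3 | 60 | 80 | dave
60 | 3 | 70 | 60 | 3 | eve
60 | 3 | 3 | 60 | 80 | dave
After WHERE (4 rows):
users.rank | users.qty | stock.amt | stock.rank | stock.qty | stock.owner
60 | 7 | 70 | 60 | 3 | eve
60 | 7 | 3 | 60 | 80 | dave
60 | 3 | 70 | 60 | 3 | eve
60 | 3 | 3 | 60 | 80 | dave
After SELECT (4 rows):
stock.qty | stock.owner | stock.amt
3 | eve | 70
80 | dave | 3
3 | eve | 70
80 | dave | 3

== RESULT ==
stock.qty | stock.owner | stock.amt
3 | eve | 70
80 | dave | 3
3 | eve | 70
80 | dave | 3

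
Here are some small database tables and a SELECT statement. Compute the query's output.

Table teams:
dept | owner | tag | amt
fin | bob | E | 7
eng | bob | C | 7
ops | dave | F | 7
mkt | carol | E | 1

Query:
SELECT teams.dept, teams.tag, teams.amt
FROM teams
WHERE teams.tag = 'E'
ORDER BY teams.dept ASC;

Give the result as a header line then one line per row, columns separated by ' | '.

After WHERE (2 rows):
teams.dept | teams.owner | teams.tag | teams.amt
fin | bob | E | 7
mkt | carol | E | 1
After SELECT (2 rows):
teams.dept | teams.tag | teams.amt
fin | E | 7
mkt | E | 1
After ORDER BY (2 rows):
teams.dept | teams.tag | teams.amt
fin | E | 7
mkt | E | 1

== RESULT ==
teams.dept | teams.tag | teams.amt
fin | E | 7
mkt | E | 1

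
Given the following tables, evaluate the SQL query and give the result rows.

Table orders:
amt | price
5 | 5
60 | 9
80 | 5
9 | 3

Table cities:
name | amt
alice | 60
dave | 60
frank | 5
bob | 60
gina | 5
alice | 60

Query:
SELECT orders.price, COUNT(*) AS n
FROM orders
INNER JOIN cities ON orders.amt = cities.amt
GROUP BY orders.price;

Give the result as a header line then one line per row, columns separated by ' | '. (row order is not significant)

== RESULT ==
orders.price | n
5 | 2
9 | 4

Derivation:
After JOIN cities (6 rows):
orders.amt | orders.price | cities.name | cities.amt
5 | 5 | frank | 5
5 | 5 | gina | 5
60 | 9 | alice | 60
60 | 9 | dave | 60
60 | 9 | bob | 60
60 | 9 | alice | 60
After GROUP BY (2 rows):
orders.price | n
5 | 2
9 | 4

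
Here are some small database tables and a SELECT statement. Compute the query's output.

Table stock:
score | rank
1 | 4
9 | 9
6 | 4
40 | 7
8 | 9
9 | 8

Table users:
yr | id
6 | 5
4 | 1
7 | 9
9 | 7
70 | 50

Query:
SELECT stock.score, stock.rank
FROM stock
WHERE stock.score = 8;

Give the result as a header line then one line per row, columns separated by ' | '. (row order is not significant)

== RESULT ==
stock.score | stock.rank
8 | 9

Derivation:
After WHERE (1 rows):
stock.score | stock.rank
8 | 9
After SELECT (1 rows):
stock.score | stock.rank
8 | 9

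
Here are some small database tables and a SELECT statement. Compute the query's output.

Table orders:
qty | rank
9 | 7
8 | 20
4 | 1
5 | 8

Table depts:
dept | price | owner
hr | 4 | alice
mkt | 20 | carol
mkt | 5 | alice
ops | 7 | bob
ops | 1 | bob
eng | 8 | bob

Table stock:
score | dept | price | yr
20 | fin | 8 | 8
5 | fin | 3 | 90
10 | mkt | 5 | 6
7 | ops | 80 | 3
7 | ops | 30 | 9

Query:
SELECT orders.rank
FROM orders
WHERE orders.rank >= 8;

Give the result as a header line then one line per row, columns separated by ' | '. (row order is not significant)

== RESULT ==
orders.rank
20
8

Derivation:
After WHERE (2 rows):
orders.qty | orders.rank
8 | 20
5 | 8
After SELECT (2 rows):
orders.rank
20
8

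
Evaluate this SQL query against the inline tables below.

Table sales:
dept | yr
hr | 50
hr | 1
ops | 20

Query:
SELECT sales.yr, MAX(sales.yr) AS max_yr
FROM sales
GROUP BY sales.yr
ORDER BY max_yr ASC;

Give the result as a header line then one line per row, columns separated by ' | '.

== RESULT ==
sales.yr | max_yr
1 | 1
20 | 20
50 | 50

Derivation:
After GROUP BY (3 rows):
sales.yr | max_yr
50 | 50
1 | 1
20 | 20
After ORDER BY (3 rows):
sales.yr | max_yr
1 | 1
20 | 20
50 | 50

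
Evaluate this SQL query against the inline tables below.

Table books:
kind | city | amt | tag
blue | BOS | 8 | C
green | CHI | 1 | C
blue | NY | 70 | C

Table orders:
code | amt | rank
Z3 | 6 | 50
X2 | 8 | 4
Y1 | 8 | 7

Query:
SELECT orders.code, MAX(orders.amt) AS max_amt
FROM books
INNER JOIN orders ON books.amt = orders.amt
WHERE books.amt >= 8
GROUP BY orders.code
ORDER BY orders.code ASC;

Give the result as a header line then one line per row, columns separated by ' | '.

After JOIN orders (2 rows):
books.kind | books.city | books.amt | books.tag | orders.code | orders.amt | orders.rank
blue | BOS | 8 | C | X2 | 8 | 4
blue | BOS | 8 | C | Y1 | 8 | 7
After WHERE (2 rows):
books.kind | books.city | books.amt | books.tag | orders.code | orders.amt | orders.rank
blue | BOS | 8 | C | X2 | 8 | 4
blue | BOS | 8 | C | Y1 | 8 | 7
After GROUP BY (2 rows):
orders.code | max_amt
X2 | 8
Y1 | 8
After ORDER BY (2 rows):
orders.code | max_amt
X2 | 8
Y1 | 8

== RESULT ==
orders.code | max_amt
X2 | 8
Y1 | 8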